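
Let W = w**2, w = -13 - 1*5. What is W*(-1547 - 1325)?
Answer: -930528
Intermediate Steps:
w = -18 (w = -13 - 5 = -18)
W = 324 (W = (-18)**2 = 324)
W*(-1547 - 1325) = 324*(-1547 - 1325) = 324*(-2872) = -930528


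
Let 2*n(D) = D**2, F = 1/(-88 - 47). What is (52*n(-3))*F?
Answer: -26/15 ≈ -1.7333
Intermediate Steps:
F = -1/135 (F = 1/(-135) = -1/135 ≈ -0.0074074)
n(D) = D**2/2
(52*n(-3))*F = (52*((1/2)*(-3)**2))*(-1/135) = (52*((1/2)*9))*(-1/135) = (52*(9/2))*(-1/135) = 234*(-1/135) = -26/15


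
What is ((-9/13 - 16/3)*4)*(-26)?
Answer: 1880/3 ≈ 626.67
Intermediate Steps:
((-9/13 - 16/3)*4)*(-26) = -235/39*4*(-26) = -940/39*(-26) = 1880/3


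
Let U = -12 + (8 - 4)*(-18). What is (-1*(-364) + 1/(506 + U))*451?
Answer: 69277659/422 ≈ 1.6417e+5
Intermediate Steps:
U = -84 (U = -12 + 4*(-18) = -12 - 72 = -84)
(-1*(-364) + 1/(506 + U))*451 = (-1*(-364) + 1/(506 - 84))*451 = (364 + 1/422)*451 = (153609/422)*451 = 69277659/422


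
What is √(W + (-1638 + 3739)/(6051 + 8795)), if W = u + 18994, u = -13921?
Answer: √1118139242714/14846 ≈ 71.226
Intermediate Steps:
W = 5073 (W = -13921 + 18994 = 5073)
√(W + (-1638 + 3739)/(6051 + 8795)) = √(5073 + (-1638 + 3739)/(6051 + 8795)) = √(5073 + 2101/14846) = √(75315859/14846) = √1118139242714/14846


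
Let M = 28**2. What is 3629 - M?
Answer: 2845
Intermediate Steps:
M = 784
3629 - M = 3629 - 1*784 = 3629 - 784 = 2845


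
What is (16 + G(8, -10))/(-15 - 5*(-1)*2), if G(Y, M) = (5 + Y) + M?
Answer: -19/5 ≈ -3.8000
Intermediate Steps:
G(Y, M) = 5 + M + Y
(16 + G(8, -10))/(-15 - 5*(-1)*2) = (16 + (5 - 10 + 8))/(-15 - 5*(-1)*2) = (16 + 3)/(-15 + 5*2) = 19/(-15 + 10) = 19/(-5) = -1/5*19 = -19/5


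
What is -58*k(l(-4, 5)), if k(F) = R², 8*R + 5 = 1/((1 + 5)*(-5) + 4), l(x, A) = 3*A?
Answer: -497669/21632 ≈ -23.006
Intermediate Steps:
R = -131/208 (R = -5/8 + 1/(8*((1 + 5)*(-5) + 4)) = -5/8 + 1/(8*(6*(-5) + 4)) = -5/8 + 1/(8*(-30 + 4)) = -5/8 + (⅛)/(-26) = -5/8 + (⅛)*(-1/26) = -5/8 - 1/208 = -131/208 ≈ -0.62981)
k(F) = 17161/43264 (k(F) = (-131/208)² = 17161/43264)
-58*k(l(-4, 5)) = -58*17161/43264 = -497669/21632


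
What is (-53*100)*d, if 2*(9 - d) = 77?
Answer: 156350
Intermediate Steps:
d = -59/2 (d = 9 - ½*77 = 9 - 77/2 = -59/2 ≈ -29.500)
(-53*100)*d = -53*100*(-59/2) = -5300*(-59/2) = 156350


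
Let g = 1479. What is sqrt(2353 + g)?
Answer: 2*sqrt(958) ≈ 61.903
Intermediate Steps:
sqrt(2353 + g) = sqrt(2353 + 1479) = sqrt(3832) = 2*sqrt(958)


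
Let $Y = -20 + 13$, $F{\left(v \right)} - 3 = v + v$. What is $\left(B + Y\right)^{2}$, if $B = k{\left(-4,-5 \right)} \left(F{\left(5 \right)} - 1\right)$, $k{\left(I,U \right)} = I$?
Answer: $3025$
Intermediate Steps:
$F{\left(v \right)} = 3 + 2 v$ ($F{\left(v \right)} = 3 + \left(v + v\right) = 3 + 2 v$)
$B = -48$ ($B = - 4 \left(\left(3 + 2 \cdot 5\right) - 1\right) = - 4 \left(\left(3 + 10\right) - 1\right) = - 4 \left(13 - 1\right) = \left(-4\right) 12 = -48$)
$Y = -7$
$\left(B + Y\right)^{2} = \left(-48 - 7\right)^{2} = \left(-55\right)^{2} = 3025$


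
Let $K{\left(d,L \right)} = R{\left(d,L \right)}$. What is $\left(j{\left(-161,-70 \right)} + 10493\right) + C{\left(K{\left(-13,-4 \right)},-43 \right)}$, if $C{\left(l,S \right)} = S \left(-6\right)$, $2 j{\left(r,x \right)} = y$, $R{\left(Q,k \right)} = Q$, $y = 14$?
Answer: $10758$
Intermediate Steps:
$j{\left(r,x \right)} = 7$ ($j{\left(r,x \right)} = \frac{1}{2} \cdot 14 = 7$)
$K{\left(d,L \right)} = d$
$C{\left(l,S \right)} = - 6 S$
$\left(j{\left(-161,-70 \right)} + 10493\right) + C{\left(K{\left(-13,-4 \right)},-43 \right)} = \left(7 + 10493\right) - -258 = 10500 + 258 = 10758$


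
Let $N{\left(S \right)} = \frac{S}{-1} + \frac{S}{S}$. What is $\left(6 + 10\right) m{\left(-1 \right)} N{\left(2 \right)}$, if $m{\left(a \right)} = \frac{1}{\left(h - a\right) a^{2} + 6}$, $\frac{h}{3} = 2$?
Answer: $- \frac{16}{13} \approx -1.2308$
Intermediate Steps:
$h = 6$ ($h = 3 \cdot 2 = 6$)
$N{\left(S \right)} = 1 - S$ ($N{\left(S \right)} = S \left(-1\right) + 1 = - S + 1 = 1 - S$)
$m{\left(a \right)} = \frac{1}{6 + a^{2} \left(6 - a\right)}$ ($m{\left(a \right)} = \frac{1}{\left(6 - a\right) a^{2} + 6} = \frac{1}{a^{2} \left(6 - a\right) + 6} = \frac{1}{6 + a^{2} \left(6 - a\right)}$)
$\left(6 + 10\right) m{\left(-1 \right)} N{\left(2 \right)} = \frac{6 + 10}{6 - \left(-1\right)^{3} + 6 \left(-1\right)^{2}} \left(1 - 2\right) = \frac{16}{6 - -1 + 6 \cdot 1} \left(1 - 2\right) = \frac{16}{6 + 1 + 6} \left(-1\right) = \frac{16}{13} \left(-1\right) = - \frac{16}{13}$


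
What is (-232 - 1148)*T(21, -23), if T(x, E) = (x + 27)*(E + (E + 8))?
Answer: 2517120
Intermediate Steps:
T(x, E) = (8 + 2*E)*(27 + x) (T(x, E) = (27 + x)*(E + (8 + E)) = (27 + x)*(8 + 2*E) = (8 + 2*E)*(27 + x))
(-232 - 1148)*T(21, -23) = (-232 - 1148)*(216 + 8*21 + 54*(-23) + 2*(-23)*21) = -1380*(216 + 168 - 1242 - 966) = -1380*(-1824) = 2517120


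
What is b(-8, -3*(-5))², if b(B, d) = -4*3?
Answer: 144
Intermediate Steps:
b(B, d) = -12
b(-8, -3*(-5))² = (-12)² = 144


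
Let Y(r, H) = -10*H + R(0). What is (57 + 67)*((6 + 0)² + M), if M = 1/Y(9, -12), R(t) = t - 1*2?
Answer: 263438/59 ≈ 4465.0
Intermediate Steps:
R(t) = -2 + t (R(t) = t - 2 = -2 + t)
Y(r, H) = -2 - 10*H (Y(r, H) = -10*H + (-2 + 0) = -10*H - 2 = -2 - 10*H)
M = 1/118 (M = 1/(-2 - 10*(-12)) = 1/(-2 + 120) = 1/118 ≈ 0.0084746)
(57 + 67)*((6 + 0)² + M) = (57 + 67)*((6 + 0)² + 1/118) = 124*(6² + 1/118) = 124*(36 + 1/118) = 124*(4249/118) = 263438/59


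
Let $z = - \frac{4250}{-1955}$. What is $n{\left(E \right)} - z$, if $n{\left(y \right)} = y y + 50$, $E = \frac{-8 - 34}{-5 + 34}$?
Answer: $\frac{965672}{19343} \approx 49.924$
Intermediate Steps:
$E = - \frac{42}{29} \approx -1.4483$
$n{\left(y \right)} = 50 + y^{2}$ ($n{\left(y \right)} = y^{2} + 50 = 50 + y^{2}$)
$z = \frac{50}{23}$ ($z = \left(-4250\right) \left(- \frac{1}{1955}\right) = \frac{50}{23} \approx 2.1739$)
$n{\left(E \right)} - z = \left(50 + \left(- \frac{42}{29}\right)^{2}\right) - \frac{50}{23} = \left(50 + \frac{1764}{841}\right) - \frac{50}{23} = \frac{43814}{841} - \frac{50}{23} = \frac{965672}{19343}$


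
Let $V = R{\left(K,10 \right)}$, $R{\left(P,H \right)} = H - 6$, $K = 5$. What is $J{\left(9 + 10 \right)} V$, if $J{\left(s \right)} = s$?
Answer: $76$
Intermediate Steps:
$R{\left(P,H \right)} = -6 + H$
$V = 4$ ($V = -6 + 10 = 4$)
$J{\left(9 + 10 \right)} V = \left(9 + 10\right) 4 = 19 \cdot 4 = 76$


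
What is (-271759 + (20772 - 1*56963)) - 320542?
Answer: -628492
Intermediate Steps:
(-271759 + (20772 - 1*56963)) - 320542 = (-271759 + (20772 - 56963)) - 320542 = (-271759 - 36191) - 320542 = -307950 - 320542 = -628492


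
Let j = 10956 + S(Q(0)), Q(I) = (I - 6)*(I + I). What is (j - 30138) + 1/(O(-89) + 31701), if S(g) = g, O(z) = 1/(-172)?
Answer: -104591216750/5452571 ≈ -19182.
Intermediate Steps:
O(z) = -1/172
Q(I) = 2*I*(-6 + I) (Q(I) = (-6 + I)*(2*I) = 2*I*(-6 + I))
j = 10956 (j = 10956 + 2*0*(-6 + 0) = 10956 + 2*0*(-6) = 10956 + 0 = 10956)
(j - 30138) + 1/(O(-89) + 31701) = (10956 - 30138) + 1/(-1/172 + 31701) = -19182 + 1/(5452571/172) = -19182 + 172/5452571 = -104591216750/5452571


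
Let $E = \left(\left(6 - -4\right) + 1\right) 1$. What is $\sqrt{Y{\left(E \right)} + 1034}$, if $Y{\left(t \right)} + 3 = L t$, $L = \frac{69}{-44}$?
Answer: $\frac{\sqrt{4055}}{2} \approx 31.839$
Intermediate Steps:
$L = - \frac{69}{44}$ ($L = 69 \left(- \frac{1}{44}\right) = - \frac{69}{44} \approx -1.5682$)
$E = 11$ ($E = \left(\left(6 + 4\right) + 1\right) 1 = \left(10 + 1\right) 1 = 11 \cdot 1 = 11$)
$Y{\left(t \right)} = -3 - \frac{69 t}{44}$
$\sqrt{Y{\left(E \right)} + 1034} = \sqrt{\left(-3 - \frac{69}{4}\right) + 1034} = \sqrt{- \frac{81}{4} + 1034} = \sqrt{\frac{4055}{4}} = \frac{\sqrt{4055}}{2}$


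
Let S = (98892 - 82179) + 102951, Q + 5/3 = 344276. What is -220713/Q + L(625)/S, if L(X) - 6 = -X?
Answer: -79873518733/123591731472 ≈ -0.64627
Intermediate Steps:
Q = 1032823/3 (Q = -5/3 + 344276 = 1032823/3 ≈ 3.4427e+5)
L(X) = 6 - X
S = 119664 (S = 16713 + 102951 = 119664)
-220713/Q + L(625)/S = -220713/1032823/3 + (6 - 1*625)/119664 = -220713*3/1032823 + (6 - 625)*(1/119664) = -662139/1032823 - 619*1/119664 = -662139/1032823 - 619/119664 = -79873518733/123591731472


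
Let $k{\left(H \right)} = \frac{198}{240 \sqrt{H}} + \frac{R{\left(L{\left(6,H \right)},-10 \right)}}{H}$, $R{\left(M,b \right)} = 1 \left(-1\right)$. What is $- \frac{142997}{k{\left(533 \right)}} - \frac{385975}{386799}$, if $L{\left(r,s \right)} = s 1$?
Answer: $- \frac{6738503799949925}{31984796109} - \frac{100606969320 \sqrt{533}}{578837} \approx -4.2234 \cdot 10^{6}$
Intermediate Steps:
$L{\left(r,s \right)} = s$
$R{\left(M,b \right)} = -1$
$k{\left(H \right)} = - \frac{1}{H} + \frac{33}{40 \sqrt{H}}$ ($k{\left(H \right)} = \frac{198}{240 \sqrt{H}} - \frac{1}{H} = 198 \frac{1}{240 \sqrt{H}} - \frac{1}{H} = \frac{33}{40 \sqrt{H}} - \frac{1}{H} = - \frac{1}{H} + \frac{33}{40 \sqrt{H}}$)
$- \frac{142997}{k{\left(533 \right)}} - \frac{385975}{386799} = - \frac{142997}{- \frac{1}{533} + \frac{33}{40 \sqrt{533}}} - \frac{385975}{386799} = - \frac{142997}{\left(-1\right) \frac{1}{533} + \frac{33 \frac{\sqrt{533}}{533}}{40}} - \frac{385975}{386799} = - \frac{142997}{- \frac{1}{533} + \frac{33 \sqrt{533}}{21320}} - \frac{385975}{386799} = - \frac{385975}{386799} - \frac{142997}{- \frac{1}{533} + \frac{33 \sqrt{533}}{21320}}$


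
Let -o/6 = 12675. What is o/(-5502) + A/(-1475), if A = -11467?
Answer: 29210864/1352575 ≈ 21.596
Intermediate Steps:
o = -76050 (o = -6*12675 = -76050)
o/(-5502) + A/(-1475) = -76050/(-5502) - 11467/(-1475) = -76050*(-1/5502) - 11467*(-1/1475) = 12675/917 + 11467/1475 = 29210864/1352575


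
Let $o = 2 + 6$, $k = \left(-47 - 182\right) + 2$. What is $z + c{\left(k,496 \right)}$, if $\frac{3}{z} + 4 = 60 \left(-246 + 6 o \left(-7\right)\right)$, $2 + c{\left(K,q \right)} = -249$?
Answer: $- \frac{8765927}{34924} \approx -251.0$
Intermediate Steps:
$k = -227$ ($k = -229 + 2 = -227$)
$o = 8$
$c{\left(K,q \right)} = -251$ ($c{\left(K,q \right)} = -2 - 249 = -251$)
$z = - \frac{3}{34924}$ ($z = \frac{3}{-4 + 60 \left(-246 + 6 \cdot 8 \left(-7\right)\right)} = \frac{3}{-4 + 60 \left(-246 + 48 \left(-7\right)\right)} = \frac{3}{-4 + 60 \left(-246 - 336\right)} = \frac{3}{-4 + 60 \left(-582\right)} = \frac{3}{-4 - 34920} = \frac{3}{-34924} = 3 \left(- \frac{1}{34924}\right) = - \frac{3}{34924} \approx -8.5901 \cdot 10^{-5}$)
$z + c{\left(k,496 \right)} = - \frac{3}{34924} - 251 = - \frac{8765927}{34924}$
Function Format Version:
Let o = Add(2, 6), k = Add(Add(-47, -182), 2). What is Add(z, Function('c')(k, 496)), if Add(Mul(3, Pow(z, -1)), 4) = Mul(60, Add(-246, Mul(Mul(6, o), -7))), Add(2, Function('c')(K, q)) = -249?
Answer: Rational(-8765927, 34924) ≈ -251.00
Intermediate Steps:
k = -227 (k = Add(-229, 2) = -227)
o = 8
Function('c')(K, q) = -251 (Function('c')(K, q) = Add(-2, -249) = -251)
z = Rational(-3, 34924) (z = Mul(3, Pow(Add(-4, Mul(60, Add(-246, Mul(Mul(6, 8), -7)))), -1)) = Mul(3, Pow(Add(-4, Mul(60, Add(-246, Mul(48, -7)))), -1)) = Mul(3, Pow(Add(-4, Mul(60, Add(-246, -336))), -1)) = Mul(3, Pow(Add(-4, Mul(60, -582)), -1)) = Mul(3, Pow(Add(-4, -34920), -1)) = Mul(3, Pow(-34924, -1)) = Mul(3, Rational(-1, 34924)) = Rational(-3, 34924) ≈ -8.5901e-5)
Add(z, Function('c')(k, 496)) = Add(Rational(-3, 34924), -251) = Rational(-8765927, 34924)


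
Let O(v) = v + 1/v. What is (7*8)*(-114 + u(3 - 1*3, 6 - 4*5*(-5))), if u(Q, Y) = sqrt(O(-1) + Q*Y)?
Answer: -6384 + 56*I*sqrt(2) ≈ -6384.0 + 79.196*I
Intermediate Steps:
O(v) = v + 1/v
u(Q, Y) = sqrt(-2 + Q*Y) (u(Q, Y) = sqrt((-1 + 1/(-1)) + Q*Y) = sqrt((-1 - 1) + Q*Y) = sqrt(-2 + Q*Y))
(7*8)*(-114 + u(3 - 1*3, 6 - 4*5*(-5))) = (7*8)*(-114 + sqrt(-2 + (3 - 1*3)*(6 - 4*5*(-5)))) = 56*(-114 + sqrt(-2 + (3 - 3)*(6 - 20*(-5)))) = 56*(-114 + sqrt(-2 + 0*(6 + 100))) = 56*(-114 + sqrt(-2 + 0*106)) = 56*(-114 + sqrt(-2 + 0)) = 56*(-114 + sqrt(-2)) = 56*(-114 + I*sqrt(2)) = -6384 + 56*I*sqrt(2)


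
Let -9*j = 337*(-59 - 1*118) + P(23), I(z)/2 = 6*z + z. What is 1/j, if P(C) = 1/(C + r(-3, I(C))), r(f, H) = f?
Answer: 180/1192979 ≈ 0.00015088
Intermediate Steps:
I(z) = 14*z (I(z) = 2*(6*z + z) = 2*(7*z) = 14*z)
P(C) = 1/(-3 + C) (P(C) = 1/(C - 3) = 1/(-3 + C))
j = 1192979/180 (j = -(337*(-59 - 1*118) + 1/(-3 + 23))/9 = -(337*(-59 - 118) + 1/20)/9 = -(337*(-177) + 1/20)/9 = -(-59649 + 1/20)/9 = -⅑*(-1192979/20) = 1192979/180 ≈ 6627.7)
1/j = 1/(1192979/180) = 180/1192979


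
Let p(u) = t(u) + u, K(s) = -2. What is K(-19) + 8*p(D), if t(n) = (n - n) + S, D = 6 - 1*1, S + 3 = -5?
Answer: -26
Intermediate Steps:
S = -8 (S = -3 - 5 = -8)
D = 5 (D = 6 - 1 = 5)
t(n) = -8 (t(n) = (n - n) - 8 = 0 - 8 = -8)
p(u) = -8 + u
K(-19) + 8*p(D) = -2 + 8*(-8 + 5) = -2 + 8*(-3) = -2 - 24 = -26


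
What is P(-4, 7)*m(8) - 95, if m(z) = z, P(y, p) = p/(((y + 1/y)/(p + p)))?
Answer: -4751/17 ≈ -279.47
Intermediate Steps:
P(y, p) = 2*p²/(y + 1/y) (P(y, p) = p/(((y + 1/y)/((2*p)))) = p/(((y + 1/y)*(1/(2*p)))) = p/(((y + 1/y)/(2*p))) = p*(2*p/(y + 1/y)) = 2*p²/(y + 1/y))
P(-4, 7)*m(8) - 95 = (2*(-4)*7²/(1 + (-4)²))*8 - 95 = (2*(-4)*49/(1 + 16))*8 - 95 = (2*(-4)*49/17)*8 - 95 = (2*(-4)*49*(1/17))*8 - 95 = -392/17*8 - 95 = -3136/17 - 95 = -4751/17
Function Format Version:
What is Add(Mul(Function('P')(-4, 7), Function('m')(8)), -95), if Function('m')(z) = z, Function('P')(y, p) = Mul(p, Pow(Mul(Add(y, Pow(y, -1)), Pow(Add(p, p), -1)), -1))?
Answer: Rational(-4751, 17) ≈ -279.47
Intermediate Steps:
Function('P')(y, p) = Mul(2, Pow(p, 2), Pow(Add(y, Pow(y, -1)), -1)) (Function('P')(y, p) = Mul(p, Pow(Mul(Add(y, Pow(y, -1)), Pow(Mul(2, p), -1)), -1)) = Mul(p, Pow(Mul(Add(y, Pow(y, -1)), Mul(Rational(1, 2), Pow(p, -1))), -1)) = Mul(p, Pow(Mul(Rational(1, 2), Pow(p, -1), Add(y, Pow(y, -1))), -1)) = Mul(p, Mul(2, p, Pow(Add(y, Pow(y, -1)), -1))) = Mul(2, Pow(p, 2), Pow(Add(y, Pow(y, -1)), -1)))
Add(Mul(Function('P')(-4, 7), Function('m')(8)), -95) = Add(Mul(Mul(2, -4, Pow(7, 2), Pow(Add(1, Pow(-4, 2)), -1)), 8), -95) = Add(Mul(Mul(2, -4, 49, Pow(Add(1, 16), -1)), 8), -95) = Add(Mul(Mul(2, -4, 49, Pow(17, -1)), 8), -95) = Add(Mul(Mul(2, -4, 49, Rational(1, 17)), 8), -95) = Add(Mul(Rational(-392, 17), 8), -95) = Add(Rational(-3136, 17), -95) = Rational(-4751, 17)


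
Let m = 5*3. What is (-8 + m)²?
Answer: 49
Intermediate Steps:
m = 15
(-8 + m)² = (-8 + 15)² = 7² = 49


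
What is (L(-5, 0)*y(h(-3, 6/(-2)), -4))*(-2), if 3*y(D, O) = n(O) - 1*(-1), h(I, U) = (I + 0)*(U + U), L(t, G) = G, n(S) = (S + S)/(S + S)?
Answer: 0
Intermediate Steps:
n(S) = 1 (n(S) = (2*S)/((2*S)) = (2*S)*(1/(2*S)) = 1)
h(I, U) = 2*I*U (h(I, U) = I*(2*U) = 2*I*U)
y(D, O) = 2/3 (y(D, O) = (1 - 1*(-1))/3 = (1 + 1)/3 = (1/3)*2 = 2/3)
(L(-5, 0)*y(h(-3, 6/(-2)), -4))*(-2) = (0*(2/3))*(-2) = 0*(-2) = 0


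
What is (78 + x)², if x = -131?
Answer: 2809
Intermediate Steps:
(78 + x)² = (78 - 131)² = (-53)² = 2809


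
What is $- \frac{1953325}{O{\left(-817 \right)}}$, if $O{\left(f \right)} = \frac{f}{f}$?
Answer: $-1953325$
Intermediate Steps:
$O{\left(f \right)} = 1$
$- \frac{1953325}{O{\left(-817 \right)}} = - \frac{1953325}{1} = \left(-1953325\right) 1 = -1953325$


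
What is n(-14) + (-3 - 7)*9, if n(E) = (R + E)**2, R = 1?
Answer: 79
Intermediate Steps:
n(E) = (1 + E)**2
n(-14) + (-3 - 7)*9 = (1 - 14)**2 + (-3 - 7)*9 = (-13)**2 - 10*9 = 169 - 90 = 79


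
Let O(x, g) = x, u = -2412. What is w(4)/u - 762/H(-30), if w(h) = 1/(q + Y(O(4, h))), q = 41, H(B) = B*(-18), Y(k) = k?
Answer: -153163/108540 ≈ -1.4111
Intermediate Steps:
H(B) = -18*B
w(h) = 1/45 (w(h) = 1/(41 + 4) = 1/45)
w(4)/u - 762/H(-30) = (1/45)/(-2412) - 762/((-18*(-30))) = (1/45)*(-1/2412) - 762/540 = -1/108540 - 762*1/540 = -1/108540 - 127/90 = -153163/108540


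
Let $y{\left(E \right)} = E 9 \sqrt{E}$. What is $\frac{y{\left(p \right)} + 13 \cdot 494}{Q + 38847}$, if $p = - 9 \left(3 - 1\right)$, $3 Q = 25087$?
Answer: $\frac{9633}{70814} - \frac{729 i \sqrt{2}}{70814} \approx 0.13603 - 0.014559 i$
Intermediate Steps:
$Q = \frac{25087}{3}$ ($Q = \frac{1}{3} \cdot 25087 = \frac{25087}{3} \approx 8362.3$)
$p = -18$ ($p = - 9 \left(3 - 1\right) = \left(-9\right) 2 = -18$)
$y{\left(E \right)} = 9 E^{\frac{3}{2}}$ ($y{\left(E \right)} = 9 E \sqrt{E} = 9 E^{\frac{3}{2}}$)
$\frac{y{\left(p \right)} + 13 \cdot 494}{Q + 38847} = \frac{9 \left(-18\right)^{\frac{3}{2}} + 13 \cdot 494}{\frac{25087}{3} + 38847} = \frac{9 \left(- 54 i \sqrt{2}\right) + 6422}{\frac{141628}{3}} = \left(- 486 i \sqrt{2} + 6422\right) \frac{3}{141628} = \left(6422 - 486 i \sqrt{2}\right) \frac{3}{141628} = \frac{9633}{70814} - \frac{729 i \sqrt{2}}{70814}$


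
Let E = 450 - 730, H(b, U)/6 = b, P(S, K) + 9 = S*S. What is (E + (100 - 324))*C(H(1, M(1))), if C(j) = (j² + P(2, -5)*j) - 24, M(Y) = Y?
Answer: 9072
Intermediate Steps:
P(S, K) = -9 + S² (P(S, K) = -9 + S*S = -9 + S²)
H(b, U) = 6*b
C(j) = -24 + j² - 5*j (C(j) = (j² + (-9 + 2²)*j) - 24 = (j² + (-9 + 4)*j) - 24 = (j² - 5*j) - 24 = -24 + j² - 5*j)
E = -280
(E + (100 - 324))*C(H(1, M(1))) = (-280 + (100 - 324))*(-24 + (6*1)² - 30) = (-280 - 224)*(-24 + 6² - 5*6) = -504*(-24 + 36 - 30) = -504*(-18) = 9072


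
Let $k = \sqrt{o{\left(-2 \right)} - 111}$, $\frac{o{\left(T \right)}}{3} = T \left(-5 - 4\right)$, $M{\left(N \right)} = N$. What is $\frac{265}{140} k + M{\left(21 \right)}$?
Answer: $21 + \frac{53 i \sqrt{57}}{28} \approx 21.0 + 14.291 i$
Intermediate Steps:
$o{\left(T \right)} = - 27 T$ ($o{\left(T \right)} = 3 T \left(-5 - 4\right) = 3 T \left(-9\right) = 3 \left(- 9 T\right) = - 27 T$)
$k = i \sqrt{57}$ ($k = \sqrt{\left(-27\right) \left(-2\right) - 111} = \sqrt{54 - 111} = \sqrt{-57} = i \sqrt{57} \approx 7.5498 i$)
$\frac{265}{140} k + M{\left(21 \right)} = \frac{265}{140} i \sqrt{57} + 21 = 265 \cdot \frac{1}{140} i \sqrt{57} + 21 = \frac{53 i \sqrt{57}}{28} + 21 = 21 + \frac{53 i \sqrt{57}}{28}$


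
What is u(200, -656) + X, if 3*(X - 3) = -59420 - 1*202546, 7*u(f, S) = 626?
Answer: -610607/7 ≈ -87230.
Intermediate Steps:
u(f, S) = 626/7 (u(f, S) = (⅐)*626 = 626/7)
X = -87319 (X = 3 + (-59420 - 1*202546)/3 = 3 + (-59420 - 202546)/3 = 3 + (⅓)*(-261966) = 3 - 87322 = -87319)
u(200, -656) + X = 626/7 - 87319 = -610607/7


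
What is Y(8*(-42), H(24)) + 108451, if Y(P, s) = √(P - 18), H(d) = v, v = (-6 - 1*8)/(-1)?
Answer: 108451 + I*√354 ≈ 1.0845e+5 + 18.815*I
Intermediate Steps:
v = 14 (v = (-6 - 8)*(-1) = -14*(-1) = 14)
H(d) = 14
Y(P, s) = √(-18 + P)
Y(8*(-42), H(24)) + 108451 = √(-18 + 8*(-42)) + 108451 = √(-18 - 336) + 108451 = √(-354) + 108451 = I*√354 + 108451 = 108451 + I*√354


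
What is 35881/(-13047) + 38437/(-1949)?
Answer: -571419608/25428603 ≈ -22.472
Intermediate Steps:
35881/(-13047) + 38437/(-1949) = 35881*(-1/13047) + 38437*(-1/1949) = -35881/13047 - 38437/1949 = -571419608/25428603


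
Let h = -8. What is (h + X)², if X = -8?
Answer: 256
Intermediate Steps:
(h + X)² = (-8 - 8)² = (-16)² = 256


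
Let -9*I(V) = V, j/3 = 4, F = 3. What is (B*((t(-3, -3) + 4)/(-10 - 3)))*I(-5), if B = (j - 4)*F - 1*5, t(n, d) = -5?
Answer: 95/117 ≈ 0.81197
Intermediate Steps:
j = 12 (j = 3*4 = 12)
I(V) = -V/9
B = 19 (B = (12 - 4)*3 - 1*5 = 8*3 - 5 = 24 - 5 = 19)
(B*((t(-3, -3) + 4)/(-10 - 3)))*I(-5) = (19*((-5 + 4)/(-10 - 3)))*(-⅑*(-5)) = (19*(-1/(-13)))*(5/9) = (19*(-1*(-1/13)))*(5/9) = (19*(1/13))*(5/9) = (19/13)*(5/9) = 95/117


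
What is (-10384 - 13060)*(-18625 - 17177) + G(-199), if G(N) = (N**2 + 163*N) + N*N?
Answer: 839388853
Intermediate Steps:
G(N) = 2*N**2 + 163*N (G(N) = (N**2 + 163*N) + N**2 = 2*N**2 + 163*N)
(-10384 - 13060)*(-18625 - 17177) + G(-199) = (-10384 - 13060)*(-18625 - 17177) - 199*(163 + 2*(-199)) = -23444*(-35802) - 199*(163 - 398) = 839342088 - 199*(-235) = 839342088 + 46765 = 839388853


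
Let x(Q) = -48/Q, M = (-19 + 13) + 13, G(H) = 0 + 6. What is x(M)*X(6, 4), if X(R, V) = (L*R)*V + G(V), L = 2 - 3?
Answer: 864/7 ≈ 123.43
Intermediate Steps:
G(H) = 6
L = -1
X(R, V) = 6 - R*V (X(R, V) = (-R)*V + 6 = -R*V + 6 = 6 - R*V)
M = 7 (M = -6 + 13 = 7)
x(M)*X(6, 4) = (-48/7)*(6 - 1*6*4) = (-48*⅐)*(6 - 24) = -48/7*(-18) = 864/7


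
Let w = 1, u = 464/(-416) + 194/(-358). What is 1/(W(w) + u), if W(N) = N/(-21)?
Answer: -97734/166627 ≈ -0.58654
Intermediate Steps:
u = -7713/4654 (u = 464*(-1/416) + 194*(-1/358) = -29/26 - 97/179 = -7713/4654 ≈ -1.6573)
W(N) = -N/21 (W(N) = N*(-1/21) = -N/21)
1/(W(w) + u) = 1/(-1/21*1 - 7713/4654) = 1/(-1/21 - 7713/4654) = 1/(-166627/97734) = -97734/166627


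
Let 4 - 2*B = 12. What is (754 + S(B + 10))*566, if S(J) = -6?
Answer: 423368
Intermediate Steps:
B = -4 (B = 2 - 1/2*12 = 2 - 6 = -4)
(754 + S(B + 10))*566 = (754 - 6)*566 = 748*566 = 423368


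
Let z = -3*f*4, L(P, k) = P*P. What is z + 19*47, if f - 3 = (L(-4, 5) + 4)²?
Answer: -3943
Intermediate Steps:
L(P, k) = P²
f = 403 (f = 3 + ((-4)² + 4)² = 3 + (16 + 4)² = 3 + 20² = 3 + 400 = 403)
z = -4836 (z = -3*403*4 = -1209*4 = -4836)
z + 19*47 = -4836 + 19*47 = -4836 + 893 = -3943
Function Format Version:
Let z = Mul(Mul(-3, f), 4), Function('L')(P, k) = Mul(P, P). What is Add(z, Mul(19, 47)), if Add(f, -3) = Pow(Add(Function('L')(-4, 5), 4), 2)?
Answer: -3943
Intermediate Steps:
Function('L')(P, k) = Pow(P, 2)
f = 403 (f = Add(3, Pow(Add(Pow(-4, 2), 4), 2)) = Add(3, Pow(Add(16, 4), 2)) = Add(3, Pow(20, 2)) = Add(3, 400) = 403)
z = -4836 (z = Mul(Mul(-3, 403), 4) = Mul(-1209, 4) = -4836)
Add(z, Mul(19, 47)) = Add(-4836, Mul(19, 47)) = Add(-4836, 893) = -3943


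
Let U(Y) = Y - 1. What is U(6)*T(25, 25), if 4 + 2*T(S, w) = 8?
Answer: 10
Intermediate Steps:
U(Y) = -1 + Y
T(S, w) = 2 (T(S, w) = -2 + (½)*8 = -2 + 4 = 2)
U(6)*T(25, 25) = (-1 + 6)*2 = 5*2 = 10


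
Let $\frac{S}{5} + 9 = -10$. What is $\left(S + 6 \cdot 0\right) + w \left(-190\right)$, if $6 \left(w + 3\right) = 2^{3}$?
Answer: $\frac{665}{3} \approx 221.67$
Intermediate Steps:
$S = -95$ ($S = -45 + 5 \left(-10\right) = -45 - 50 = -95$)
$w = - \frac{5}{3}$ ($w = -3 + \frac{2^{3}}{6} = -3 + \frac{1}{6} \cdot 8 = -3 + \frac{4}{3} = - \frac{5}{3} \approx -1.6667$)
$\left(S + 6 \cdot 0\right) + w \left(-190\right) = \left(-95 + 6 \cdot 0\right) - - \frac{950}{3} = \left(-95 + 0\right) + \frac{950}{3} = -95 + \frac{950}{3} = \frac{665}{3}$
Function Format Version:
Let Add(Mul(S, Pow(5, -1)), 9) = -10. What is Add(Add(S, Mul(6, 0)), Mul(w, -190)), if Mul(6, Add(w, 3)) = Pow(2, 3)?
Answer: Rational(665, 3) ≈ 221.67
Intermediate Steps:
S = -95 (S = Add(-45, Mul(5, -10)) = Add(-45, -50) = -95)
w = Rational(-5, 3) (w = Add(-3, Mul(Rational(1, 6), Pow(2, 3))) = Add(-3, Mul(Rational(1, 6), 8)) = Add(-3, Rational(4, 3)) = Rational(-5, 3) ≈ -1.6667)
Add(Add(S, Mul(6, 0)), Mul(w, -190)) = Add(Add(-95, Mul(6, 0)), Mul(Rational(-5, 3), -190)) = Add(Add(-95, 0), Rational(950, 3)) = Add(-95, Rational(950, 3)) = Rational(665, 3)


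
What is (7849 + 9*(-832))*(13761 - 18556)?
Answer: -1730995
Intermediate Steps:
(7849 + 9*(-832))*(13761 - 18556) = (7849 - 7488)*(-4795) = 361*(-4795) = -1730995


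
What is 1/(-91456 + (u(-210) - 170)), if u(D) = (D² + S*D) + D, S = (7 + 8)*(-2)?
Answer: -1/41436 ≈ -2.4134e-5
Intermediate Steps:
S = -30 (S = 15*(-2) = -30)
u(D) = D² - 29*D (u(D) = (D² - 30*D) + D = D² - 29*D)
1/(-91456 + (u(-210) - 170)) = 1/(-91456 + (-210*(-29 - 210) - 170)) = 1/(-91456 + (-210*(-239) - 170)) = 1/(-91456 + (50190 - 170)) = 1/(-91456 + 50020) = 1/(-41436) = -1/41436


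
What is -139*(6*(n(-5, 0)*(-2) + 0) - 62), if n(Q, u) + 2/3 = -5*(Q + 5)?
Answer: 7506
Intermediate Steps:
n(Q, u) = -77/3 - 5*Q (n(Q, u) = -⅔ - 5*(Q + 5) = -⅔ - 5*(5 + Q) = -⅔ + (-25 - 5*Q) = -77/3 - 5*Q)
-139*(6*(n(-5, 0)*(-2) + 0) - 62) = -139*(6*((-77/3 - 5*(-5))*(-2) + 0) - 62) = -139*(6*((-77/3 + 25)*(-2) + 0) - 62) = -139*(6*(-⅔*(-2) + 0) - 62) = -139*(6*(4/3 + 0) - 62) = -139*(6*(4/3) - 62) = -139*(8 - 62) = -139*(-54) = 7506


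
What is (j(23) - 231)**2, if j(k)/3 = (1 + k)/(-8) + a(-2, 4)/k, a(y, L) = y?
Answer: 30536676/529 ≈ 57725.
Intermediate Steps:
j(k) = -3/8 - 6/k - 3*k/8 (j(k) = 3*((1 + k)/(-8) - 2/k) = 3*((1 + k)*(-1/8) - 2/k) = 3*((-1/8 - k/8) - 2/k) = 3*(-1/8 - 2/k - k/8) = -3/8 - 6/k - 3*k/8)
(j(23) - 231)**2 = ((3/8)*(-16 - 1*23*(1 + 23))/23 - 231)**2 = ((3/8)*(1/23)*(-16 - 1*23*24) - 231)**2 = ((3/8)*(1/23)*(-16 - 552) - 231)**2 = ((3/8)*(1/23)*(-568) - 231)**2 = (-213/23 - 231)**2 = (-5526/23)**2 = 30536676/529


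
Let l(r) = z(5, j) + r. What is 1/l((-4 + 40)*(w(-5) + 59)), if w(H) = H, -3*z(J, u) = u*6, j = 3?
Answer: 1/1938 ≈ 0.00051600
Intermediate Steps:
z(J, u) = -2*u (z(J, u) = -u*6/3 = -2*u)
l(r) = -6 + r (l(r) = -2*3 + r = -6 + r)
1/l((-4 + 40)*(w(-5) + 59)) = 1/(-6 + (-4 + 40)*(-5 + 59)) = 1/(-6 + 36*54) = 1/(-6 + 1944) = 1/1938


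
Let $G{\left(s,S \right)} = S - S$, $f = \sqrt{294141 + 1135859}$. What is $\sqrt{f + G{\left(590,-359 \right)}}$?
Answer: $10 \sqrt[4]{143} \approx 34.581$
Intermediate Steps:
$f = 100 \sqrt{143}$ ($f = \sqrt{1430000} = 100 \sqrt{143} \approx 1195.8$)
$G{\left(s,S \right)} = 0$
$\sqrt{f + G{\left(590,-359 \right)}} = \sqrt{100 \sqrt{143} + 0} = \sqrt{100 \sqrt{143}} = 10 \sqrt[4]{143}$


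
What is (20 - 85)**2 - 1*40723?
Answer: -36498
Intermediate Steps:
(20 - 85)**2 - 1*40723 = (-65)**2 - 40723 = 4225 - 40723 = -36498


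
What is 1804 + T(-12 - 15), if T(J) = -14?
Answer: 1790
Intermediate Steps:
1804 + T(-12 - 15) = 1804 - 14 = 1790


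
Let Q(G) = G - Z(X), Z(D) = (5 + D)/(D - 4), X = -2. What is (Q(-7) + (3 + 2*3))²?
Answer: 25/4 ≈ 6.2500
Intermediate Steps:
Z(D) = (5 + D)/(-4 + D)
Q(G) = ½ + G (Q(G) = G - (5 - 2)/(-4 - 2) = G - 3/(-6) = G - (-1)*3/6 = G - 1*(-½) = G + ½ = ½ + G)
(Q(-7) + (3 + 2*3))² = ((½ - 7) + (3 + 2*3))² = (-13/2 + (3 + 6))² = (-13/2 + 9)² = (5/2)² = 25/4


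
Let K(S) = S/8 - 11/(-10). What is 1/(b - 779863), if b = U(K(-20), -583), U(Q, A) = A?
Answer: -1/780446 ≈ -1.2813e-6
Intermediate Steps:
K(S) = 11/10 + S/8 (K(S) = S*(⅛) - 11*(-⅒) = S/8 + 11/10 = 11/10 + S/8)
b = -583
1/(b - 779863) = 1/(-583 - 779863) = 1/(-780446) = -1/780446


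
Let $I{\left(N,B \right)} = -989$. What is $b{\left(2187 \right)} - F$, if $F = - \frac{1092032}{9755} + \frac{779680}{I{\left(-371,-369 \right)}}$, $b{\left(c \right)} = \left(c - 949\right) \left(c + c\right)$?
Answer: $\frac{52251069995388}{9647695} \approx 5.4159 \cdot 10^{6}$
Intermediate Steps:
$b{\left(c \right)} = 2 c \left(-949 + c\right)$ ($b{\left(c \right)} = \left(-949 + c\right) 2 c = 2 c \left(-949 + c\right)$)
$F = - \frac{8685798048}{9647695}$ ($F = - \frac{1092032}{9755} + \frac{779680}{-989} = \left(-1092032\right) \frac{1}{9755} + 779680 \left(- \frac{1}{989}\right) = - \frac{1092032}{9755} - \frac{779680}{989} = - \frac{8685798048}{9647695} \approx -900.3$)
$b{\left(2187 \right)} - F = 2 \cdot 2187 \left(-949 + 2187\right) - - \frac{8685798048}{9647695} = 2 \cdot 2187 \cdot 1238 + \frac{8685798048}{9647695} = 5415012 + \frac{8685798048}{9647695} = \frac{52251069995388}{9647695}$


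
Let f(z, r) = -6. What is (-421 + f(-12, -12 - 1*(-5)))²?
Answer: 182329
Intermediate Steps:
(-421 + f(-12, -12 - 1*(-5)))² = (-421 - 6)² = (-427)² = 182329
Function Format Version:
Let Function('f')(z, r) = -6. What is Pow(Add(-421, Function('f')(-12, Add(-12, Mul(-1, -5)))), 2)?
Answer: 182329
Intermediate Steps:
Pow(Add(-421, Function('f')(-12, Add(-12, Mul(-1, -5)))), 2) = Pow(Add(-421, -6), 2) = Pow(-427, 2) = 182329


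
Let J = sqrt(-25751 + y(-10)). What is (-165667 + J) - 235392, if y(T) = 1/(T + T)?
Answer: -401059 + I*sqrt(2575105)/10 ≈ -4.0106e+5 + 160.47*I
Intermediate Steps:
y(T) = 1/(2*T)
J = I*sqrt(2575105)/10 (J = sqrt(-25751 + (1/2)/(-10)) = sqrt(-25751 + (1/2)*(-1/10)) = sqrt(-25751 - 1/20) = sqrt(-515021/20) = I*sqrt(2575105)/10 ≈ 160.47*I)
(-165667 + J) - 235392 = (-165667 + I*sqrt(2575105)/10) - 235392 = -401059 + I*sqrt(2575105)/10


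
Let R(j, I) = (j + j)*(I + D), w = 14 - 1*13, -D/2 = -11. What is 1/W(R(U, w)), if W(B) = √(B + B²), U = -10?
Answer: √5865/35190 ≈ 0.0021763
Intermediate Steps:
D = 22 (D = -2*(-11) = 22)
w = 1 (w = 14 - 13 = 1)
R(j, I) = 2*j*(22 + I) (R(j, I) = (j + j)*(I + 22) = (2*j)*(22 + I) = 2*j*(22 + I))
1/W(R(U, w)) = 1/(√((2*(-10)*(22 + 1))*(1 + 2*(-10)*(22 + 1)))) = 1/(√((2*(-10)*23)*(1 + 2*(-10)*23))) = 1/(√(-460*(1 - 460))) = 1/(√(-460*(-459))) = 1/(√211140) = 1/(6*√5865) = √5865/35190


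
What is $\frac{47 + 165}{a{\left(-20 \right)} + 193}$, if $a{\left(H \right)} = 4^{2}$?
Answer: $\frac{212}{209} \approx 1.0144$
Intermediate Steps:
$a{\left(H \right)} = 16$
$\frac{47 + 165}{a{\left(-20 \right)} + 193} = \frac{47 + 165}{16 + 193} = \frac{212}{209}$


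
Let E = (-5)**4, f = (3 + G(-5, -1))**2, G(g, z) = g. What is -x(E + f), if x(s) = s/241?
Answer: -629/241 ≈ -2.6100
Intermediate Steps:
f = 4 (f = (3 - 5)**2 = (-2)**2 = 4)
E = 625
x(s) = s/241 (x(s) = s*(1/241) = s/241)
-x(E + f) = -(625 + 4)/241 = -629/241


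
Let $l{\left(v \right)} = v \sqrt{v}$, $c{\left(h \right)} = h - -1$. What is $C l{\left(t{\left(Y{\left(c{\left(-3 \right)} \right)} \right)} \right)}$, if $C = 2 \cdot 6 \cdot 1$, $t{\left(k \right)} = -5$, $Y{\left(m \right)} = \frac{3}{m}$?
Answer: $- 60 i \sqrt{5} \approx - 134.16 i$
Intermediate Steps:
$c{\left(h \right)} = 1 + h$ ($c{\left(h \right)} = h + 1 = 1 + h$)
$C = 12$ ($C = 12 \cdot 1 = 12$)
$l{\left(v \right)} = v^{\frac{3}{2}}$
$C l{\left(t{\left(Y{\left(c{\left(-3 \right)} \right)} \right)} \right)} = 12 \left(-5\right)^{\frac{3}{2}} = 12 \left(- 5 i \sqrt{5}\right) = - 60 i \sqrt{5}$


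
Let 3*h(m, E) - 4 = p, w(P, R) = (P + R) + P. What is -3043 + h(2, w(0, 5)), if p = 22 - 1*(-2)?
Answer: -9101/3 ≈ -3033.7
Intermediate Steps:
w(P, R) = R + 2*P
p = 24 (p = 22 + 2 = 24)
h(m, E) = 28/3 (h(m, E) = 4/3 + (⅓)*24 = 4/3 + 8 = 28/3)
-3043 + h(2, w(0, 5)) = -3043 + 28/3 = -9101/3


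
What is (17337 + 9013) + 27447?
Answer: 53797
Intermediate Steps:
(17337 + 9013) + 27447 = 26350 + 27447 = 53797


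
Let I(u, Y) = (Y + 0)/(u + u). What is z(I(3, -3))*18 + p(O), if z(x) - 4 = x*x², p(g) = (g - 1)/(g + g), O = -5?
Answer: 1407/20 ≈ 70.350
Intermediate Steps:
I(u, Y) = Y/(2*u) (I(u, Y) = Y/((2*u)) = Y*(1/(2*u)) = Y/(2*u))
p(g) = (-1 + g)/(2*g) (p(g) = (-1 + g)/((2*g)) = (-1 + g)*(1/(2*g)) = (-1 + g)/(2*g))
z(x) = 4 + x³ (z(x) = 4 + x*x² = 4 + x³)
z(I(3, -3))*18 + p(O) = (4 + ((½)*(-3)/3)³)*18 + (½)*(-1 - 5)/(-5) = (4 + ((½)*(-3)*(⅓))³)*18 + (½)*(-⅕)*(-6) = (4 + (-½)³)*18 + ⅗ = (4 - ⅛)*18 + ⅗ = (31/8)*18 + ⅗ = 279/4 + ⅗ = 1407/20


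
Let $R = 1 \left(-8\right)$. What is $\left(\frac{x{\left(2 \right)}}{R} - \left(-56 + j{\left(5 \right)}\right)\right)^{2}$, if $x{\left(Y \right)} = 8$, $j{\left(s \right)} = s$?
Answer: $2500$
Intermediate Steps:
$R = -8$
$\left(\frac{x{\left(2 \right)}}{R} - \left(-56 + j{\left(5 \right)}\right)\right)^{2} = \left(\frac{8}{-8} + \left(56 - 5\right)\right)^{2} = \left(8 \left(- \frac{1}{8}\right) + \left(56 - 5\right)\right)^{2} = \left(-1 + 51\right)^{2} = 50^{2} = 2500$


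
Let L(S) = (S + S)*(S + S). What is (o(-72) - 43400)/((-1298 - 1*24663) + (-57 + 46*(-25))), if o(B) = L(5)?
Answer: 10825/6792 ≈ 1.5938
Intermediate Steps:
L(S) = 4*S² (L(S) = (2*S)*(2*S) = 4*S²)
o(B) = 100 (o(B) = 4*5² = 4*25 = 100)
(o(-72) - 43400)/((-1298 - 1*24663) + (-57 + 46*(-25))) = (100 - 43400)/((-1298 - 1*24663) + (-57 + 46*(-25))) = -43300/((-1298 - 24663) + (-57 - 1150)) = -43300/(-25961 - 1207) = -43300/(-27168) = -43300*(-1/27168) = 10825/6792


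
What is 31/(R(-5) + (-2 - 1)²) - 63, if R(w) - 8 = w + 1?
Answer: -788/13 ≈ -60.615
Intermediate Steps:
R(w) = 9 + w (R(w) = 8 + (w + 1) = 8 + (1 + w) = 9 + w)
31/(R(-5) + (-2 - 1)²) - 63 = 31/((9 - 5) + (-2 - 1)²) - 63 = 31/(4 + (-3)²) - 63 = 31/(4 + 9) - 63 = 31/13 - 63 = -788/13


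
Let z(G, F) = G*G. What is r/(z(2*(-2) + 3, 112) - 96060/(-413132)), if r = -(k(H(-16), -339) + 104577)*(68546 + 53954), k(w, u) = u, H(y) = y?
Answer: -659418317932500/63649 ≈ -1.0360e+10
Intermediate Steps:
z(G, F) = G**2
r = -12769155000 (r = -(-339 + 104577)*(68546 + 53954) = -104238*122500 = -1*12769155000 = -12769155000)
r/(z(2*(-2) + 3, 112) - 96060/(-413132)) = -12769155000/((2*(-2) + 3)**2 - 96060/(-413132)) = -12769155000/((-4 + 3)**2 - 96060*(-1)/413132) = -12769155000/((-1)**2 - 1*(-24015/103283)) = -12769155000/(1 + 24015/103283) = -12769155000/127298/103283 = -12769155000*103283/127298 = -659418317932500/63649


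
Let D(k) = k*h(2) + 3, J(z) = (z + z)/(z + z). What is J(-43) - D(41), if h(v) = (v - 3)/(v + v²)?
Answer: 29/6 ≈ 4.8333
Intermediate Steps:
h(v) = (-3 + v)/(v + v²)
J(z) = 1 (J(z) = (2*z)/((2*z)) = (2*z)*(1/(2*z)) = 1)
D(k) = 3 - k/6 (D(k) = k*((-3 + 2)/(2*(1 + 2))) + 3 = k*((½)*(-1)/3) + 3 = k*((½)*(⅓)*(-1)) + 3 = k*(-⅙) + 3 = -k/6 + 3 = 3 - k/6)
J(-43) - D(41) = 1 - (3 - ⅙*41) = 1 - (3 - 41/6) = 1 - 1*(-23/6) = 1 + 23/6 = 29/6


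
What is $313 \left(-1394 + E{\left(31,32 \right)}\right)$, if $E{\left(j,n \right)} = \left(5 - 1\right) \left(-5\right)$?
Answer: $-442582$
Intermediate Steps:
$E{\left(j,n \right)} = -20$ ($E{\left(j,n \right)} = 4 \left(-5\right) = -20$)
$313 \left(-1394 + E{\left(31,32 \right)}\right) = 313 \left(-1394 - 20\right) = 313 \left(-1414\right) = -442582$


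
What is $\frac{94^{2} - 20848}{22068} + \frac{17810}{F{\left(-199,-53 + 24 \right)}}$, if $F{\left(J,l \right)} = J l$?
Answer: $\frac{26975819}{10612869} \approx 2.5418$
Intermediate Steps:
$\frac{94^{2} - 20848}{22068} + \frac{17810}{F{\left(-199,-53 + 24 \right)}} = \frac{94^{2} - 20848}{22068} + \frac{17810}{\left(-199\right) \left(-53 + 24\right)} = \left(8836 - 20848\right) \frac{1}{22068} + \frac{17810}{\left(-199\right) \left(-29\right)} = \left(-12012\right) \frac{1}{22068} + \frac{17810}{5771} = - \frac{1001}{1839} + 17810 \cdot \frac{1}{5771} = - \frac{1001}{1839} + \frac{17810}{5771} = \frac{26975819}{10612869}$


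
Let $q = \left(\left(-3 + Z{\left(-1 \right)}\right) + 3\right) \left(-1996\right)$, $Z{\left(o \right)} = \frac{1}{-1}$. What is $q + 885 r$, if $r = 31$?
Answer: $29431$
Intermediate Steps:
$Z{\left(o \right)} = -1$
$q = 1996$ ($q = \left(\left(-3 - 1\right) + 3\right) \left(-1996\right) = \left(-4 + 3\right) \left(-1996\right) = \left(-1\right) \left(-1996\right) = 1996$)
$q + 885 r = 1996 + 885 \cdot 31 = 1996 + 27435 = 29431$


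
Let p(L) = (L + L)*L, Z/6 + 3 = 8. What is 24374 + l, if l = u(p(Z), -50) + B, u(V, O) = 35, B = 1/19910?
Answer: 485983191/19910 ≈ 24409.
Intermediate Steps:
B = 1/19910 ≈ 5.0226e-5
Z = 30 (Z = -18 + 6*8 = -18 + 48 = 30)
p(L) = 2*L**2 (p(L) = (2*L)*L = 2*L**2)
l = 696851/19910 (l = 35 + 1/19910 = 696851/19910 ≈ 35.000)
24374 + l = 24374 + 696851/19910 = 485983191/19910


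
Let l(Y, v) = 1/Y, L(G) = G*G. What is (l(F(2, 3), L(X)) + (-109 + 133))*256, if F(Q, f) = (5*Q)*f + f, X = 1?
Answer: 203008/33 ≈ 6151.8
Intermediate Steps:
F(Q, f) = f + 5*Q*f (F(Q, f) = 5*Q*f + f = f + 5*Q*f)
L(G) = G²
(l(F(2, 3), L(X)) + (-109 + 133))*256 = (1/(3*(1 + 5*2)) + (-109 + 133))*256 = (1/(3*(1 + 10)) + 24)*256 = (1/(3*11) + 24)*256 = (1/33 + 24)*256 = (793/33)*256 = 203008/33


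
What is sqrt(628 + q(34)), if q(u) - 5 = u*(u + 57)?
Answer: sqrt(3727) ≈ 61.049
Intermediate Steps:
q(u) = 5 + u*(57 + u) (q(u) = 5 + u*(u + 57) = 5 + u*(57 + u))
sqrt(628 + q(34)) = sqrt(628 + (5 + 34**2 + 57*34)) = sqrt(628 + (5 + 1156 + 1938)) = sqrt(628 + 3099) = sqrt(3727)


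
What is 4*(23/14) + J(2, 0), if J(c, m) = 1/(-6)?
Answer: 269/42 ≈ 6.4048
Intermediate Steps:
J(c, m) = -⅙
4*(23/14) + J(2, 0) = 4*(23/14) - ⅙ = 46/7 - ⅙ = 269/42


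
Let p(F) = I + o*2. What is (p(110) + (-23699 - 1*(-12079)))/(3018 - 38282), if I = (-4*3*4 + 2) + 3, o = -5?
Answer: 11673/35264 ≈ 0.33102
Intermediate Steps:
I = -43 (I = (-12*4 + 2) + 3 = (-48 + 2) + 3 = -46 + 3 = -43)
p(F) = -53 (p(F) = -43 - 5*2 = -43 - 10 = -53)
(p(110) + (-23699 - 1*(-12079)))/(3018 - 38282) = (-53 + (-23699 - 1*(-12079)))/(3018 - 38282) = (-53 + (-23699 + 12079))/(-35264) = (-53 - 11620)*(-1/35264) = -11673*(-1/35264) = 11673/35264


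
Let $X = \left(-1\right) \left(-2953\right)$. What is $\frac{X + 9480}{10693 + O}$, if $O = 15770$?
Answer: $\frac{12433}{26463} \approx 0.46983$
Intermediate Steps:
$X = 2953$
$\frac{X + 9480}{10693 + O} = \frac{2953 + 9480}{10693 + 15770} = \frac{12433}{26463}$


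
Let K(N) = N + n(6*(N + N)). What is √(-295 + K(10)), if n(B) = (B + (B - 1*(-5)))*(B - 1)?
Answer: √28870 ≈ 169.91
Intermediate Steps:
n(B) = (-1 + B)*(5 + 2*B) (n(B) = (B + (B + 5))*(-1 + B) = (B + (5 + B))*(-1 + B) = (5 + 2*B)*(-1 + B) = (-1 + B)*(5 + 2*B))
K(N) = -5 + 37*N + 288*N² (K(N) = N + (-5 + 2*(6*(N + N))² + 3*(6*(N + N))) = N + (-5 + 2*(6*(2*N))² + 3*(6*(2*N))) = N + (-5 + 2*(12*N)² + 3*(12*N)) = N + (-5 + 2*(144*N²) + 36*N) = N + (-5 + 288*N² + 36*N) = N + (-5 + 36*N + 288*N²) = -5 + 37*N + 288*N²)
√(-295 + K(10)) = √(-295 + (-5 + 37*10 + 288*10²)) = √(-295 + (-5 + 370 + 288*100)) = √(-295 + (-5 + 370 + 28800)) = √(-295 + 29165) = √28870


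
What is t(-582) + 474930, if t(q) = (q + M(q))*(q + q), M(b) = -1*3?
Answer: 1155870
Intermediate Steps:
M(b) = -3
t(q) = 2*q*(-3 + q) (t(q) = (q - 3)*(q + q) = (-3 + q)*(2*q) = 2*q*(-3 + q))
t(-582) + 474930 = 2*(-582)*(-3 - 582) + 474930 = 2*(-582)*(-585) + 474930 = 680940 + 474930 = 1155870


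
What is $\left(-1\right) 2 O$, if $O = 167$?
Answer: $-334$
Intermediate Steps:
$\left(-1\right) 2 O = \left(-1\right) 2 \cdot 167 = \left(-2\right) 167 = -334$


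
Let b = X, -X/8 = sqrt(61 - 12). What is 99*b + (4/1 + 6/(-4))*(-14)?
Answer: -5579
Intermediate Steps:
X = -56 (X = -8*sqrt(61 - 12) = -8*sqrt(49) = -8*7 = -56)
b = -56
99*b + (4/1 + 6/(-4))*(-14) = 99*(-56) + (4/1 + 6/(-4))*(-14) = -5544 + (4*1 + 6*(-1/4))*(-14) = -5544 + (4 - 3/2)*(-14) = -5544 + (5/2)*(-14) = -5544 - 35 = -5579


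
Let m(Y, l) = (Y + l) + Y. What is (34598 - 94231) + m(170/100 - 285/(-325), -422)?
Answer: -780648/13 ≈ -60050.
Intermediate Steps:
m(Y, l) = l + 2*Y
(34598 - 94231) + m(170/100 - 285/(-325), -422) = (34598 - 94231) + (-422 + 2*(170/100 - 285/(-325))) = -59633 + (-422 + 2*(170*(1/100) - 285*(-1/325))) = -59633 + (-422 + 2*(17/10 + 57/65)) = -59633 + (-422 + 2*(67/26)) = -59633 + (-422 + 67/13) = -59633 - 5419/13 = -780648/13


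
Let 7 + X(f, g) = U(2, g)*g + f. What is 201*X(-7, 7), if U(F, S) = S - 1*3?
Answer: 2814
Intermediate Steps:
U(F, S) = -3 + S (U(F, S) = S - 3 = -3 + S)
X(f, g) = -7 + f + g*(-3 + g) (X(f, g) = -7 + ((-3 + g)*g + f) = -7 + (g*(-3 + g) + f) = -7 + (f + g*(-3 + g)) = -7 + f + g*(-3 + g))
201*X(-7, 7) = 201*(-7 - 7 + 7*(-3 + 7)) = 201*(-7 - 7 + 7*4) = 201*(-7 - 7 + 28) = 201*14 = 2814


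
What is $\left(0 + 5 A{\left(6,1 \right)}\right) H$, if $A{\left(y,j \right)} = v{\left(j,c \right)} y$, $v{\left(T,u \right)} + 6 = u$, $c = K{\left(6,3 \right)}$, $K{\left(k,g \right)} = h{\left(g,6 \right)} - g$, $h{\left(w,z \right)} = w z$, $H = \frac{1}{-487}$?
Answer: $- \frac{270}{487} \approx -0.55441$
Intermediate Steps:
$H = - \frac{1}{487} \approx -0.0020534$
$K{\left(k,g \right)} = 5 g$ ($K{\left(k,g \right)} = g 6 - g = 6 g - g = 5 g$)
$c = 15$ ($c = 5 \cdot 3 = 15$)
$v{\left(T,u \right)} = -6 + u$
$A{\left(y,j \right)} = 9 y$ ($A{\left(y,j \right)} = \left(-6 + 15\right) y = 9 y$)
$\left(0 + 5 A{\left(6,1 \right)}\right) H = \left(0 + 5 \cdot 9 \cdot 6\right) \left(- \frac{1}{487}\right) = \left(0 + 5 \cdot 54\right) \left(- \frac{1}{487}\right) = \left(0 + 270\right) \left(- \frac{1}{487}\right) = 270 \left(- \frac{1}{487}\right) = - \frac{270}{487}$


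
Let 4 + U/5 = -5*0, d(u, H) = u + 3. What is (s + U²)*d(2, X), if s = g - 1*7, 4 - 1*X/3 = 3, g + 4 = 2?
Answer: 1955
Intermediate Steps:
g = -2 (g = -4 + 2 = -2)
X = 3 (X = 12 - 3*3 = 12 - 9 = 3)
d(u, H) = 3 + u
U = -20 (U = -20 + 5*(-5*0) = -20 + 5*0 = -20 + 0 = -20)
s = -9 (s = -2 - 1*7 = -2 - 7 = -9)
(s + U²)*d(2, X) = (-9 + (-20)²)*(3 + 2) = (-9 + 400)*5 = 391*5 = 1955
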